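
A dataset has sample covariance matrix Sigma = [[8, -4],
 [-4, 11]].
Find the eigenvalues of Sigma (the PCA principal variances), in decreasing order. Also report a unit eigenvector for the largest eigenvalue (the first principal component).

Step 1 — characteristic polynomial of 2×2 Sigma:
  det(Sigma - λI) = λ² - trace · λ + det = 0.
  trace = 8 + 11 = 19, det = 8·11 - (-4)² = 72.
Step 2 — discriminant:
  Δ = trace² - 4·det = 361 - 288 = 73.
Step 3 — eigenvalues:
  λ = (trace ± √Δ)/2 = (19 ± 8.544)/2,
  λ_1 = 13.772,  λ_2 = 5.228.

Step 4 — unit eigenvector for λ_1: solve (Sigma - λ_1 I)v = 0. First row:
  (8 - 13.772)·v_x + (-4)·v_y = 0, i.e. (-5.772)·v_x + (-4)·v_y = 0,
  so v ∝ (b, λ_1 - a) = (-4, 5.772); multiply by -1 so the first entry is positive: u = (4, -5.772).
  ||u|| = √((4)² + (-5.772)²) = √(49.316) ≈ 7.0225,
  v_1 = u/||u|| ≈ (0.5696, -0.8219) (||v_1|| = 1).

λ_1 = 13.772,  λ_2 = 5.228;  v_1 ≈ (0.5696, -0.8219)


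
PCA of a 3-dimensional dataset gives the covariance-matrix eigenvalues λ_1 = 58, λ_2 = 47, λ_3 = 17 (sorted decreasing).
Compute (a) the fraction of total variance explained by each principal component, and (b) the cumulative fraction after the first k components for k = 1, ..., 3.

Step 1 — total variance = trace(Sigma) = Σ λ_i = 58 + 47 + 17 = 122.

Step 2 — fraction explained by component i = λ_i / Σ λ:
  PC1: 58/122 = 0.4754
  PC2: 47/122 = 0.3852
  PC3: 17/122 = 0.1393

Step 3 — cumulative fraction after k components = (λ_1 + ... + λ_k) / Σ λ:
  k = 1: 58/122 = 0.4754
  k = 2: (58 + 47)/122 = 105/122 = 0.8607
  k = 3: (58 + 47 + 17)/122 = 122/122 = 1

Summary (fraction, with percent):

explained: PC1 0.4754 (47.54%), PC2 0.3852 (38.52%), PC3 0.1393 (13.93%);  cumulative: 0.4754, 0.8607, 1


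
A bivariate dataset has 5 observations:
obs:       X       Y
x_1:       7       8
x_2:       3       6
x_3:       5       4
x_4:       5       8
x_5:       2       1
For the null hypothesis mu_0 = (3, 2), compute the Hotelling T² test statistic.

Step 1 — sample mean vector:
  mean(X) = (7 + 3 + 5 + 5 + 2) / 5 = 22/5 = 4.4
  mean(Y) = (8 + 6 + 4 + 8 + 1) / 5 = 27/5 = 5.4
  x̄ = (4.4, 5.4),  deviation x̄ - mu_0 = (4.4, 5.4) - (3, 2) = (1.4, 3.4).

Step 2 — sample covariance matrix, S[i,j] = (1/(n-1)) · Σ_k (x_{k,i} - mean_i) · (x_{k,j} - mean_j), divisor n-1 = 4:
  S[X,X] = ((2.6)·(2.6) + (-1.4)·(-1.4) + (0.6)·(0.6) + (0.6)·(0.6) + (-2.4)·(-2.4)) / 4 = 15.2/4 = 3.8
  S[X,Y] = ((2.6)·(2.6) + (-1.4)·(0.6) + (0.6)·(-1.4) + (0.6)·(2.6) + (-2.4)·(-4.4)) / 4 = 17.2/4 = 4.3
  S[Y,Y] = ((2.6)·(2.6) + (0.6)·(0.6) + (-1.4)·(-1.4) + (2.6)·(2.6) + (-4.4)·(-4.4)) / 4 = 35.2/4 = 8.8
  S = [[3.8, 4.3],
 [4.3, 8.8]].

Step 3 — invert S. det(S) = 3.8·8.8 - (4.3)² = 14.95.
  S^{-1} = (1/det) · [[d, -b], [-b, a]] = [[0.5886, -0.2876],
 [-0.2876, 0.2542]].

Step 4 — quadratic form (x̄ - mu_0)^T · S^{-1} · (x̄ - mu_0):
  S^{-1} · (x̄ - mu_0) = (-0.1538, 0.4615),
  (x̄ - mu_0)^T · [...] = (1.4)·(-0.1538) + (3.4)·(0.4615) = 1.3538.

Step 5 — scale by n: T² = 5 · 1.3538 = 6.7692.

T² ≈ 6.7692


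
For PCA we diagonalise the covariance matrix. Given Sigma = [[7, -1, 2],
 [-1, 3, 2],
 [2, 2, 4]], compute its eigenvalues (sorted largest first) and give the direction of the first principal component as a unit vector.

Step 1 — characteristic polynomial p(λ) = det(λI - Sigma) = λ³ - tr·λ² + c_1·λ - det, where tr = trace, c_1 = sum of the principal 2×2 minors, det = det(Sigma):
  tr = 7 + 3 + 4 = 14,
  c_1 = (7·3 - (-1)²) + (7·4 - (2)²) + (3·4 - (2)²) = 20 + 24 + 8 = 52,
  det = 7·(3·4 - (2)²) - (-1)·((-1)·4 - (2)·(2)) + (2)·((-1)·(2) - 3·(2)) = 7·(8) - (-1)·(-8) + (2)·(-8) = 32.
  So p(λ) = λ³ - 14λ² + 52λ - 32.
Step 2 — look for an integer root (rational root theorem: any rational root is an integer divisor of 32). Testing λ = 8:
  p(8) = 512 - 896 + 416 - 32 = 0  ✓
  Dividing out (λ - 8): p(λ) = (λ - 8)(λ² - 6λ + 4).
Step 3 — remaining eigenvalues from the quadratic λ² - 6λ + 4 = 0:
  Δ = 6² - 4·4 = 36 - 16 = 20,  λ = (6 ± √20)/2 = (6 ± 4.4721)/2 ≈ 5.2361 or 0.7639.
  Sorted: λ_1 = 8,  λ_2 = 5.2361,  λ_3 = 0.7639  (check: sum = 14 = tr ✓).

Step 4 — unit eigenvector for λ_1 = 8: v spans the null space of (Sigma - λ_1 I), whose rows are
  r_1 = (-1, -1, 2),  r_2 = (-1, -5, 2),  r_3 = (2, 2, -4).
  v is orthogonal to every row, so take v ∝ r_1 × r_2 = ((-1)·(2) - (2)·(-5), (2)·(-1) - (-1)·(2), (-1)·(-5) - (-1)·(-1)) = (8, 0, 4).
  Rescale (divide by 4): u = (2, 0, 1).
  ||u|| = √((2)² + (0)² + (1)²) = √(5) ≈ 2.2361,  v_1 = u/||u|| ≈ (0.8944, 0, 0.4472) (||v_1|| = 1).

λ_1 = 8,  λ_2 = 5.2361,  λ_3 = 0.7639;  v_1 ≈ (0.8944, 0, 0.4472)


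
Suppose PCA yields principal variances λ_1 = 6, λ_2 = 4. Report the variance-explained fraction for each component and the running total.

Step 1 — total variance = trace(Sigma) = Σ λ_i = 6 + 4 = 10.

Step 2 — fraction explained by component i = λ_i / Σ λ:
  PC1: 6/10 = 0.6
  PC2: 4/10 = 0.4

Step 3 — cumulative fraction after k components = (λ_1 + ... + λ_k) / Σ λ:
  k = 1: 6/10 = 0.6
  k = 2: (6 + 4)/10 = 10/10 = 1

Summary (fraction, with percent):

explained: PC1 0.6 (60%), PC2 0.4 (40%);  cumulative: 0.6, 1


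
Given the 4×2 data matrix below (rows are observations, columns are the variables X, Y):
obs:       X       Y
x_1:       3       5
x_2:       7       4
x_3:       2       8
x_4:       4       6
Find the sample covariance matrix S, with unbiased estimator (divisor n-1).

Step 1 — column means:
  mean(X) = (3 + 7 + 2 + 4) / 4 = 16/4 = 4
  mean(Y) = (5 + 4 + 8 + 6) / 4 = 23/4 = 5.75

Step 2 — sample covariance S[i,j] = (1/(n-1)) · Σ_k (x_{k,i} - mean_i) · (x_{k,j} - mean_j), with n-1 = 3.
  S[X,X] = ((-1)·(-1) + (3)·(3) + (-2)·(-2) + (0)·(0)) / 3 = 14/3 = 4.6667
  S[X,Y] = ((-1)·(-0.75) + (3)·(-1.75) + (-2)·(2.25) + (0)·(0.25)) / 3 = -9/3 = -3
  S[Y,Y] = ((-0.75)·(-0.75) + (-1.75)·(-1.75) + (2.25)·(2.25) + (0.25)·(0.25)) / 3 = 8.75/3 = 2.9167

S is symmetric (S[j,i] = S[i,j]). Assembling:

S = [[4.6667, -3],
 [-3, 2.9167]]


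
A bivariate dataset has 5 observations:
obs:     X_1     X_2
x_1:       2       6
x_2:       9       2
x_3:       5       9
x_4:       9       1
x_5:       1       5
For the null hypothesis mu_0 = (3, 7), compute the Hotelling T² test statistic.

Step 1 — sample mean vector:
  mean(X_1) = (2 + 9 + 5 + 9 + 1) / 5 = 26/5 = 5.2
  mean(X_2) = (6 + 2 + 9 + 1 + 5) / 5 = 23/5 = 4.6
  x̄ = (5.2, 4.6),  deviation x̄ - mu_0 = (5.2, 4.6) - (3, 7) = (2.2, -2.4).

Step 2 — sample covariance matrix, S[i,j] = (1/(n-1)) · Σ_k (x_{k,i} - mean_i) · (x_{k,j} - mean_j), divisor n-1 = 4:
  S[X_1,X_1] = ((-3.2)·(-3.2) + (3.8)·(3.8) + (-0.2)·(-0.2) + (3.8)·(3.8) + (-4.2)·(-4.2)) / 4 = 56.8/4 = 14.2
  S[X_1,X_2] = ((-3.2)·(1.4) + (3.8)·(-2.6) + (-0.2)·(4.4) + (3.8)·(-3.6) + (-4.2)·(0.4)) / 4 = -30.6/4 = -7.65
  S[X_2,X_2] = ((1.4)·(1.4) + (-2.6)·(-2.6) + (4.4)·(4.4) + (-3.6)·(-3.6) + (0.4)·(0.4)) / 4 = 41.2/4 = 10.3
  S = [[14.2, -7.65],
 [-7.65, 10.3]].

Step 3 — invert S. det(S) = 14.2·10.3 - (-7.65)² = 87.7375.
  S^{-1} = (1/det) · [[d, -b], [-b, a]] = [[0.1174, 0.0872],
 [0.0872, 0.1618]].

Step 4 — quadratic form (x̄ - mu_0)^T · S^{-1} · (x̄ - mu_0):
  S^{-1} · (x̄ - mu_0) = (0.049, -0.1966),
  (x̄ - mu_0)^T · [...] = (2.2)·(0.049) + (-2.4)·(-0.1966) = 0.5797.

Step 5 — scale by n: T² = 5 · 0.5797 = 2.8984.

T² ≈ 2.8984


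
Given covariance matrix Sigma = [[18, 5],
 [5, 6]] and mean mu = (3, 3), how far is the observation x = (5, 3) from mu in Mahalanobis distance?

Step 1 — centre the observation: (x - mu) = (2, 0).

Step 2 — invert Sigma. det(Sigma) = 18·6 - (5)² = 83.
  Sigma^{-1} = (1/det) · [[d, -b], [-b, a]] = [[0.0723, -0.0602],
 [-0.0602, 0.2169]].

Step 3 — form the quadratic (x - mu)^T · Sigma^{-1} · (x - mu):
  Sigma^{-1} · (x - mu) = (0.1446, -0.1205).
  (x - mu)^T · [Sigma^{-1} · (x - mu)] = (2)·(0.1446) + (0)·(-0.1205) = 0.2892.

Step 4 — take square root: d = √(0.2892) ≈ 0.5377.

d(x, mu) = √(0.2892) ≈ 0.5377


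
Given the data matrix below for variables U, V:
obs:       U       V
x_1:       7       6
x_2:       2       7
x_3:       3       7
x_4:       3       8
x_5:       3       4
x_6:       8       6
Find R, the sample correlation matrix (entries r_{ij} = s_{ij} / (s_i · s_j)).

Step 1 — column means:
  mean(U) = (7 + 2 + 3 + 3 + 3 + 8) / 6 = 26/6 = 4.3333
  mean(V) = (6 + 7 + 7 + 8 + 4 + 6) / 6 = 38/6 = 6.3333

Step 2 — sample variances and covariances s[i,j] = (1/(n-1)) · Σ_k (x_{k,i} - mean_i) · (x_{k,j} - mean_j), with n-1 = 5:
  s[U,U] = ((2.6667)·(2.6667) + (-2.3333)·(-2.3333) + (-1.3333)·(-1.3333) + (-1.3333)·(-1.3333) + (-1.3333)·(-1.3333) + (3.6667)·(3.6667)) / 5 = 31.3333/5 = 6.2667
  s[U,V] = ((2.6667)·(-0.3333) + (-2.3333)·(0.6667) + (-1.3333)·(0.6667) + (-1.3333)·(1.6667) + (-1.3333)·(-2.3333) + (3.6667)·(-0.3333)) / 5 = -3.6667/5 = -0.7333
  s[V,V] = ((-0.3333)·(-0.3333) + (0.6667)·(0.6667) + (0.6667)·(0.6667) + (1.6667)·(1.6667) + (-2.3333)·(-2.3333) + (-0.3333)·(-0.3333)) / 5 = 9.3333/5 = 1.8667
  Sample standard deviations s_i = √(s[i,i]):
  s(U) = √(6.2667) = 2.5033
  s(V) = √(1.8667) = 1.3663

Step 3 — r_{ij} = s_{ij} / (s_i · s_j):
  r[U,U] = 1 (diagonal).
  r[U,V] = -0.7333 / (2.5033 · 1.3663) = -0.7333 / 3.4202 = -0.2144
  r[V,V] = 1 (diagonal).

R is symmetric with unit diagonal. Assembling:

R = [[1, -0.2144],
 [-0.2144, 1]]


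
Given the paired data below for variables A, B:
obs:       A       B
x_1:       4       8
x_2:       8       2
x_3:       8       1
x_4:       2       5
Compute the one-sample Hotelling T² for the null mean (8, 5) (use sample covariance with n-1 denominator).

Step 1 — sample mean vector:
  mean(A) = (4 + 8 + 8 + 2) / 4 = 22/4 = 5.5
  mean(B) = (8 + 2 + 1 + 5) / 4 = 16/4 = 4
  x̄ = (5.5, 4),  deviation x̄ - mu_0 = (5.5, 4) - (8, 5) = (-2.5, -1).

Step 2 — sample covariance matrix, S[i,j] = (1/(n-1)) · Σ_k (x_{k,i} - mean_i) · (x_{k,j} - mean_j), divisor n-1 = 3:
  S[A,A] = ((-1.5)·(-1.5) + (2.5)·(2.5) + (2.5)·(2.5) + (-3.5)·(-3.5)) / 3 = 27/3 = 9
  S[A,B] = ((-1.5)·(4) + (2.5)·(-2) + (2.5)·(-3) + (-3.5)·(1)) / 3 = -22/3 = -7.3333
  S[B,B] = ((4)·(4) + (-2)·(-2) + (-3)·(-3) + (1)·(1)) / 3 = 30/3 = 10
  S = [[9, -7.3333],
 [-7.3333, 10]].

Step 3 — invert S. det(S) = 9·10 - (-7.3333)² = 36.2222.
  S^{-1} = (1/det) · [[d, -b], [-b, a]] = [[0.2761, 0.2025],
 [0.2025, 0.2485]].

Step 4 — quadratic form (x̄ - mu_0)^T · S^{-1} · (x̄ - mu_0):
  S^{-1} · (x̄ - mu_0) = (-0.8926, -0.7546),
  (x̄ - mu_0)^T · [...] = (-2.5)·(-0.8926) + (-1)·(-0.7546) = 2.9862.

Step 5 — scale by n: T² = 4 · 2.9862 = 11.9448.

T² ≈ 11.9448


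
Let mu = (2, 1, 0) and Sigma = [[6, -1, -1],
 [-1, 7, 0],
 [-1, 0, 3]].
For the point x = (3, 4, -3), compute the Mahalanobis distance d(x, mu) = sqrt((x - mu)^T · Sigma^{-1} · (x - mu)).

Step 1 — centre the observation: (x - mu) = (1, 3, -3).

Step 2 — invert Sigma (cofactor / det for 3×3, or solve directly):
  Sigma^{-1} = [[0.181, 0.0259, 0.0603],
 [0.0259, 0.1466, 0.0086],
 [0.0603, 0.0086, 0.3534]].

Step 3 — form the quadratic (x - mu)^T · Sigma^{-1} · (x - mu):
  Sigma^{-1} · (x - mu) = (0.0776, 0.4397, -0.9741).
  (x - mu)^T · [Sigma^{-1} · (x - mu)] = (1)·(0.0776) + (3)·(0.4397) + (-3)·(-0.9741) = 4.319.

Step 4 — take square root: d = √(4.319) ≈ 2.0782.

d(x, mu) = √(4.319) ≈ 2.0782


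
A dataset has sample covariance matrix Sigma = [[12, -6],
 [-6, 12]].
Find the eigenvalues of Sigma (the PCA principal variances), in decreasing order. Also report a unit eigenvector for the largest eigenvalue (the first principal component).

Step 1 — characteristic polynomial of 2×2 Sigma:
  det(Sigma - λI) = λ² - trace · λ + det = 0.
  trace = 12 + 12 = 24, det = 12·12 - (-6)² = 108.
Step 2 — discriminant:
  Δ = trace² - 4·det = 576 - 432 = 144.
Step 3 — eigenvalues:
  λ = (trace ± √Δ)/2 = (24 ± 12)/2,
  λ_1 = 18,  λ_2 = 6.

Step 4 — unit eigenvector for λ_1: solve (Sigma - λ_1 I)v = 0. First row:
  (12 - 18)·v_x + (-6)·v_y = 0, i.e. (-6)·v_x + (-6)·v_y = 0,
  so v ∝ (b, λ_1 - a) = (-6, 6); multiply by -1 so the first entry is positive: u = (6, -6).
  ||u|| = √((6)² + (-6)²) = √(72) ≈ 8.4853,
  v_1 = u/||u|| ≈ (0.7071, -0.7071) (||v_1|| = 1).

λ_1 = 18,  λ_2 = 6;  v_1 ≈ (0.7071, -0.7071)


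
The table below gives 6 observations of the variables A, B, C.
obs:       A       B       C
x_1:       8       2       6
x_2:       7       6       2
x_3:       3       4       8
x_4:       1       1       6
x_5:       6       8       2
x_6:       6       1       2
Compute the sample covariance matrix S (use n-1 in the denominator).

Step 1 — column means:
  mean(A) = (8 + 7 + 3 + 1 + 6 + 6) / 6 = 31/6 = 5.1667
  mean(B) = (2 + 6 + 4 + 1 + 8 + 1) / 6 = 22/6 = 3.6667
  mean(C) = (6 + 2 + 8 + 6 + 2 + 2) / 6 = 26/6 = 4.3333

Step 2 — sample covariance S[i,j] = (1/(n-1)) · Σ_k (x_{k,i} - mean_i) · (x_{k,j} - mean_j), with n-1 = 5.
  S[A,A] = ((2.8333)·(2.8333) + (1.8333)·(1.8333) + (-2.1667)·(-2.1667) + (-4.1667)·(-4.1667) + (0.8333)·(0.8333) + (0.8333)·(0.8333)) / 5 = 34.8333/5 = 6.9667
  S[A,B] = ((2.8333)·(-1.6667) + (1.8333)·(2.3333) + (-2.1667)·(0.3333) + (-4.1667)·(-2.6667) + (0.8333)·(4.3333) + (0.8333)·(-2.6667)) / 5 = 11.3333/5 = 2.2667
  S[A,C] = ((2.8333)·(1.6667) + (1.8333)·(-2.3333) + (-2.1667)·(3.6667) + (-4.1667)·(1.6667) + (0.8333)·(-2.3333) + (0.8333)·(-2.3333)) / 5 = -18.3333/5 = -3.6667
  S[B,B] = ((-1.6667)·(-1.6667) + (2.3333)·(2.3333) + (0.3333)·(0.3333) + (-2.6667)·(-2.6667) + (4.3333)·(4.3333) + (-2.6667)·(-2.6667)) / 5 = 41.3333/5 = 8.2667
  S[B,C] = ((-1.6667)·(1.6667) + (2.3333)·(-2.3333) + (0.3333)·(3.6667) + (-2.6667)·(1.6667) + (4.3333)·(-2.3333) + (-2.6667)·(-2.3333)) / 5 = -15.3333/5 = -3.0667
  S[C,C] = ((1.6667)·(1.6667) + (-2.3333)·(-2.3333) + (3.6667)·(3.6667) + (1.6667)·(1.6667) + (-2.3333)·(-2.3333) + (-2.3333)·(-2.3333)) / 5 = 35.3333/5 = 7.0667

S is symmetric (S[j,i] = S[i,j]). Assembling:

S = [[6.9667, 2.2667, -3.6667],
 [2.2667, 8.2667, -3.0667],
 [-3.6667, -3.0667, 7.0667]]


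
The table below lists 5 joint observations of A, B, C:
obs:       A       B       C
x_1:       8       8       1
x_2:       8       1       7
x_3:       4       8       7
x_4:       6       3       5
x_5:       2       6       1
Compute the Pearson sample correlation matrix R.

Step 1 — column means:
  mean(A) = (8 + 8 + 4 + 6 + 2) / 5 = 28/5 = 5.6
  mean(B) = (8 + 1 + 8 + 3 + 6) / 5 = 26/5 = 5.2
  mean(C) = (1 + 7 + 7 + 5 + 1) / 5 = 21/5 = 4.2

Step 2 — sample variances and covariances s[i,j] = (1/(n-1)) · Σ_k (x_{k,i} - mean_i) · (x_{k,j} - mean_j), with n-1 = 4:
  s[A,A] = ((2.4)·(2.4) + (2.4)·(2.4) + (-1.6)·(-1.6) + (0.4)·(0.4) + (-3.6)·(-3.6)) / 4 = 27.2/4 = 6.8
  s[A,B] = ((2.4)·(2.8) + (2.4)·(-4.2) + (-1.6)·(2.8) + (0.4)·(-2.2) + (-3.6)·(0.8)) / 4 = -11.6/4 = -2.9
  s[A,C] = ((2.4)·(-3.2) + (2.4)·(2.8) + (-1.6)·(2.8) + (0.4)·(0.8) + (-3.6)·(-3.2)) / 4 = 6.4/4 = 1.6
  s[B,B] = ((2.8)·(2.8) + (-4.2)·(-4.2) + (2.8)·(2.8) + (-2.2)·(-2.2) + (0.8)·(0.8)) / 4 = 38.8/4 = 9.7
  s[B,C] = ((2.8)·(-3.2) + (-4.2)·(2.8) + (2.8)·(2.8) + (-2.2)·(0.8) + (0.8)·(-3.2)) / 4 = -17.2/4 = -4.3
  s[C,C] = ((-3.2)·(-3.2) + (2.8)·(2.8) + (2.8)·(2.8) + (0.8)·(0.8) + (-3.2)·(-3.2)) / 4 = 36.8/4 = 9.2
  Sample standard deviations s_i = √(s[i,i]):
  s(A) = √(6.8) = 2.6077
  s(B) = √(9.7) = 3.1145
  s(C) = √(9.2) = 3.0332

Step 3 — r_{ij} = s_{ij} / (s_i · s_j):
  r[A,A] = 1 (diagonal).
  r[A,B] = -2.9 / (2.6077 · 3.1145) = -2.9 / 8.1216 = -0.3571
  r[A,C] = 1.6 / (2.6077 · 3.0332) = 1.6 / 7.9095 = 0.2023
  r[B,B] = 1 (diagonal).
  r[B,C] = -4.3 / (3.1145 · 3.0332) = -4.3 / 9.4467 = -0.4552
  r[C,C] = 1 (diagonal).

R is symmetric with unit diagonal. Assembling:

R = [[1, -0.3571, 0.2023],
 [-0.3571, 1, -0.4552],
 [0.2023, -0.4552, 1]]


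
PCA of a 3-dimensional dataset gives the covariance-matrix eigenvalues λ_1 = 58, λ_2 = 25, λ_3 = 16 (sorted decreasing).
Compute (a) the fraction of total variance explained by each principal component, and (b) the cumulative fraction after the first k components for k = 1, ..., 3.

Step 1 — total variance = trace(Sigma) = Σ λ_i = 58 + 25 + 16 = 99.

Step 2 — fraction explained by component i = λ_i / Σ λ:
  PC1: 58/99 = 0.5859
  PC2: 25/99 = 0.2525
  PC3: 16/99 = 0.1616

Step 3 — cumulative fraction after k components = (λ_1 + ... + λ_k) / Σ λ:
  k = 1: 58/99 = 0.5859
  k = 2: (58 + 25)/99 = 83/99 = 0.8384
  k = 3: (58 + 25 + 16)/99 = 99/99 = 1

Summary (fraction, with percent):

explained: PC1 0.5859 (58.59%), PC2 0.2525 (25.25%), PC3 0.1616 (16.16%);  cumulative: 0.5859, 0.8384, 1


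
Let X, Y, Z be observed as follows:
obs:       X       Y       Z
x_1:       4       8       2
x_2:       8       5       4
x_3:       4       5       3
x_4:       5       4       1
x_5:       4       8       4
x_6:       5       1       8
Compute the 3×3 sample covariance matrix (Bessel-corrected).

Step 1 — column means:
  mean(X) = (4 + 8 + 4 + 5 + 4 + 5) / 6 = 30/6 = 5
  mean(Y) = (8 + 5 + 5 + 4 + 8 + 1) / 6 = 31/6 = 5.1667
  mean(Z) = (2 + 4 + 3 + 1 + 4 + 8) / 6 = 22/6 = 3.6667

Step 2 — sample covariance S[i,j] = (1/(n-1)) · Σ_k (x_{k,i} - mean_i) · (x_{k,j} - mean_j), with n-1 = 5.
  S[X,X] = ((-1)·(-1) + (3)·(3) + (-1)·(-1) + (0)·(0) + (-1)·(-1) + (0)·(0)) / 5 = 12/5 = 2.4
  S[X,Y] = ((-1)·(2.8333) + (3)·(-0.1667) + (-1)·(-0.1667) + (0)·(-1.1667) + (-1)·(2.8333) + (0)·(-4.1667)) / 5 = -6/5 = -1.2
  S[X,Z] = ((-1)·(-1.6667) + (3)·(0.3333) + (-1)·(-0.6667) + (0)·(-2.6667) + (-1)·(0.3333) + (0)·(4.3333)) / 5 = 3/5 = 0.6
  S[Y,Y] = ((2.8333)·(2.8333) + (-0.1667)·(-0.1667) + (-0.1667)·(-0.1667) + (-1.1667)·(-1.1667) + (2.8333)·(2.8333) + (-4.1667)·(-4.1667)) / 5 = 34.8333/5 = 6.9667
  S[Y,Z] = ((2.8333)·(-1.6667) + (-0.1667)·(0.3333) + (-0.1667)·(-0.6667) + (-1.1667)·(-2.6667) + (2.8333)·(0.3333) + (-4.1667)·(4.3333)) / 5 = -18.6667/5 = -3.7333
  S[Z,Z] = ((-1.6667)·(-1.6667) + (0.3333)·(0.3333) + (-0.6667)·(-0.6667) + (-2.6667)·(-2.6667) + (0.3333)·(0.3333) + (4.3333)·(4.3333)) / 5 = 29.3333/5 = 5.8667

S is symmetric (S[j,i] = S[i,j]). Assembling:

S = [[2.4, -1.2, 0.6],
 [-1.2, 6.9667, -3.7333],
 [0.6, -3.7333, 5.8667]]


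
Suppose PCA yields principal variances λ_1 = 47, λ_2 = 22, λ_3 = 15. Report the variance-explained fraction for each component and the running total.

Step 1 — total variance = trace(Sigma) = Σ λ_i = 47 + 22 + 15 = 84.

Step 2 — fraction explained by component i = λ_i / Σ λ:
  PC1: 47/84 = 0.5595
  PC2: 22/84 = 0.2619
  PC3: 15/84 = 0.1786

Step 3 — cumulative fraction after k components = (λ_1 + ... + λ_k) / Σ λ:
  k = 1: 47/84 = 0.5595
  k = 2: (47 + 22)/84 = 69/84 = 0.8214
  k = 3: (47 + 22 + 15)/84 = 84/84 = 1

Summary (fraction, with percent):

explained: PC1 0.5595 (55.95%), PC2 0.2619 (26.19%), PC3 0.1786 (17.86%);  cumulative: 0.5595, 0.8214, 1


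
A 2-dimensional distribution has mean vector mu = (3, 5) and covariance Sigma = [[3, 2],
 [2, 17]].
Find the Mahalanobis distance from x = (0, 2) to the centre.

Step 1 — centre the observation: (x - mu) = (-3, -3).

Step 2 — invert Sigma. det(Sigma) = 3·17 - (2)² = 47.
  Sigma^{-1} = (1/det) · [[d, -b], [-b, a]] = [[0.3617, -0.0426],
 [-0.0426, 0.0638]].

Step 3 — form the quadratic (x - mu)^T · Sigma^{-1} · (x - mu):
  Sigma^{-1} · (x - mu) = (-0.9574, -0.0638).
  (x - mu)^T · [Sigma^{-1} · (x - mu)] = (-3)·(-0.9574) + (-3)·(-0.0638) = 3.0638.

Step 4 — take square root: d = √(3.0638) ≈ 1.7504.

d(x, mu) = √(3.0638) ≈ 1.7504


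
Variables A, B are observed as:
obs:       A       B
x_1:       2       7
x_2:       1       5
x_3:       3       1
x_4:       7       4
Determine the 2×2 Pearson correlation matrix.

Step 1 — column means:
  mean(A) = (2 + 1 + 3 + 7) / 4 = 13/4 = 3.25
  mean(B) = (7 + 5 + 1 + 4) / 4 = 17/4 = 4.25

Step 2 — sample variances and covariances s[i,j] = (1/(n-1)) · Σ_k (x_{k,i} - mean_i) · (x_{k,j} - mean_j), with n-1 = 3:
  s[A,A] = ((-1.25)·(-1.25) + (-2.25)·(-2.25) + (-0.25)·(-0.25) + (3.75)·(3.75)) / 3 = 20.75/3 = 6.9167
  s[A,B] = ((-1.25)·(2.75) + (-2.25)·(0.75) + (-0.25)·(-3.25) + (3.75)·(-0.25)) / 3 = -5.25/3 = -1.75
  s[B,B] = ((2.75)·(2.75) + (0.75)·(0.75) + (-3.25)·(-3.25) + (-0.25)·(-0.25)) / 3 = 18.75/3 = 6.25
  Sample standard deviations s_i = √(s[i,i]):
  s(A) = √(6.9167) = 2.63
  s(B) = √(6.25) = 2.5

Step 3 — r_{ij} = s_{ij} / (s_i · s_j):
  r[A,A] = 1 (diagonal).
  r[A,B] = -1.75 / (2.63 · 2.5) = -1.75 / 6.5749 = -0.2662
  r[B,B] = 1 (diagonal).

R is symmetric with unit diagonal. Assembling:

R = [[1, -0.2662],
 [-0.2662, 1]]


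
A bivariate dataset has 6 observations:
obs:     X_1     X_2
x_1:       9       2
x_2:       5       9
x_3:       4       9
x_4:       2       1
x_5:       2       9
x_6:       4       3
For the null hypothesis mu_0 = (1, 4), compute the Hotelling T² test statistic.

Step 1 — sample mean vector:
  mean(X_1) = (9 + 5 + 4 + 2 + 2 + 4) / 6 = 26/6 = 4.3333
  mean(X_2) = (2 + 9 + 9 + 1 + 9 + 3) / 6 = 33/6 = 5.5
  x̄ = (4.3333, 5.5),  deviation x̄ - mu_0 = (4.3333, 5.5) - (1, 4) = (3.3333, 1.5).

Step 2 — sample covariance matrix, S[i,j] = (1/(n-1)) · Σ_k (x_{k,i} - mean_i) · (x_{k,j} - mean_j), divisor n-1 = 5:
  S[X_1,X_1] = ((4.6667)·(4.6667) + (0.6667)·(0.6667) + (-0.3333)·(-0.3333) + (-2.3333)·(-2.3333) + (-2.3333)·(-2.3333) + (-0.3333)·(-0.3333)) / 5 = 33.3333/5 = 6.6667
  S[X_1,X_2] = ((4.6667)·(-3.5) + (0.6667)·(3.5) + (-0.3333)·(3.5) + (-2.3333)·(-4.5) + (-2.3333)·(3.5) + (-0.3333)·(-2.5)) / 5 = -12/5 = -2.4
  S[X_2,X_2] = ((-3.5)·(-3.5) + (3.5)·(3.5) + (3.5)·(3.5) + (-4.5)·(-4.5) + (3.5)·(3.5) + (-2.5)·(-2.5)) / 5 = 75.5/5 = 15.1
  S = [[6.6667, -2.4],
 [-2.4, 15.1]].

Step 3 — invert S. det(S) = 6.6667·15.1 - (-2.4)² = 94.9067.
  S^{-1} = (1/det) · [[d, -b], [-b, a]] = [[0.1591, 0.0253],
 [0.0253, 0.0702]].

Step 4 — quadratic form (x̄ - mu_0)^T · S^{-1} · (x̄ - mu_0):
  S^{-1} · (x̄ - mu_0) = (0.5683, 0.1897),
  (x̄ - mu_0)^T · [...] = (3.3333)·(0.5683) + (1.5)·(0.1897) = 2.1787.

Step 5 — scale by n: T² = 6 · 2.1787 = 13.0725.

T² ≈ 13.0725


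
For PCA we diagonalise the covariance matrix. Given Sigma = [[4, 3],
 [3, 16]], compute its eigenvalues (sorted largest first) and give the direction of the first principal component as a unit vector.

Step 1 — characteristic polynomial of 2×2 Sigma:
  det(Sigma - λI) = λ² - trace · λ + det = 0.
  trace = 4 + 16 = 20, det = 4·16 - (3)² = 55.
Step 2 — discriminant:
  Δ = trace² - 4·det = 400 - 220 = 180.
Step 3 — eigenvalues:
  λ = (trace ± √Δ)/2 = (20 ± 13.4164)/2,
  λ_1 = 16.7082,  λ_2 = 3.2918.

Step 4 — unit eigenvector for λ_1: solve (Sigma - λ_1 I)v = 0. First row:
  (4 - 16.7082)·v_x + (3)·v_y = 0, i.e. (-12.7082)·v_x + (3)·v_y = 0,
  so v ∝ (b, λ_1 - a) = (3, 12.7082) = u.
  ||u|| = √((3)² + (12.7082)²) = √(170.4984) ≈ 13.0575,
  v_1 = u/||u|| ≈ (0.2298, 0.9732) (||v_1|| = 1).

λ_1 = 16.7082,  λ_2 = 3.2918;  v_1 ≈ (0.2298, 0.9732)


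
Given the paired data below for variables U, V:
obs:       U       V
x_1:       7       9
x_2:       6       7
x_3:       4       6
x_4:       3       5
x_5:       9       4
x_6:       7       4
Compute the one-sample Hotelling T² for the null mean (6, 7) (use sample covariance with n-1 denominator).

Step 1 — sample mean vector:
  mean(U) = (7 + 6 + 4 + 3 + 9 + 7) / 6 = 36/6 = 6
  mean(V) = (9 + 7 + 6 + 5 + 4 + 4) / 6 = 35/6 = 5.8333
  x̄ = (6, 5.8333),  deviation x̄ - mu_0 = (6, 5.8333) - (6, 7) = (0, -1.1667).

Step 2 — sample covariance matrix, S[i,j] = (1/(n-1)) · Σ_k (x_{k,i} - mean_i) · (x_{k,j} - mean_j), divisor n-1 = 5:
  S[U,U] = ((1)·(1) + (0)·(0) + (-2)·(-2) + (-3)·(-3) + (3)·(3) + (1)·(1)) / 5 = 24/5 = 4.8
  S[U,V] = ((1)·(3.1667) + (0)·(1.1667) + (-2)·(0.1667) + (-3)·(-0.8333) + (3)·(-1.8333) + (1)·(-1.8333)) / 5 = -2/5 = -0.4
  S[V,V] = ((3.1667)·(3.1667) + (1.1667)·(1.1667) + (0.1667)·(0.1667) + (-0.8333)·(-0.8333) + (-1.8333)·(-1.8333) + (-1.8333)·(-1.8333)) / 5 = 18.8333/5 = 3.7667
  S = [[4.8, -0.4],
 [-0.4, 3.7667]].

Step 3 — invert S. det(S) = 4.8·3.7667 - (-0.4)² = 17.92.
  S^{-1} = (1/det) · [[d, -b], [-b, a]] = [[0.2102, 0.0223],
 [0.0223, 0.2679]].

Step 4 — quadratic form (x̄ - mu_0)^T · S^{-1} · (x̄ - mu_0):
  S^{-1} · (x̄ - mu_0) = (-0.026, -0.3125),
  (x̄ - mu_0)^T · [...] = (0)·(-0.026) + (-1.1667)·(-0.3125) = 0.3646.

Step 5 — scale by n: T² = 6 · 0.3646 = 2.1875.

T² ≈ 2.1875


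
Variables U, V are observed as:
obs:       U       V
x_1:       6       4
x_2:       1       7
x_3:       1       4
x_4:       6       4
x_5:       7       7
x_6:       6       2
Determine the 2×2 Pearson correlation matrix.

Step 1 — column means:
  mean(U) = (6 + 1 + 1 + 6 + 7 + 6) / 6 = 27/6 = 4.5
  mean(V) = (4 + 7 + 4 + 4 + 7 + 2) / 6 = 28/6 = 4.6667

Step 2 — sample variances and covariances s[i,j] = (1/(n-1)) · Σ_k (x_{k,i} - mean_i) · (x_{k,j} - mean_j), with n-1 = 5:
  s[U,U] = ((1.5)·(1.5) + (-3.5)·(-3.5) + (-3.5)·(-3.5) + (1.5)·(1.5) + (2.5)·(2.5) + (1.5)·(1.5)) / 5 = 37.5/5 = 7.5
  s[U,V] = ((1.5)·(-0.6667) + (-3.5)·(2.3333) + (-3.5)·(-0.6667) + (1.5)·(-0.6667) + (2.5)·(2.3333) + (1.5)·(-2.6667)) / 5 = -6/5 = -1.2
  s[V,V] = ((-0.6667)·(-0.6667) + (2.3333)·(2.3333) + (-0.6667)·(-0.6667) + (-0.6667)·(-0.6667) + (2.3333)·(2.3333) + (-2.6667)·(-2.6667)) / 5 = 19.3333/5 = 3.8667
  Sample standard deviations s_i = √(s[i,i]):
  s(U) = √(7.5) = 2.7386
  s(V) = √(3.8667) = 1.9664

Step 3 — r_{ij} = s_{ij} / (s_i · s_j):
  r[U,U] = 1 (diagonal).
  r[U,V] = -1.2 / (2.7386 · 1.9664) = -1.2 / 5.3852 = -0.2228
  r[V,V] = 1 (diagonal).

R is symmetric with unit diagonal. Assembling:

R = [[1, -0.2228],
 [-0.2228, 1]]


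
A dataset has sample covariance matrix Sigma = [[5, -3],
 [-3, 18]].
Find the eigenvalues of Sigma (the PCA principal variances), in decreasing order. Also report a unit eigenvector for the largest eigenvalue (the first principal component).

Step 1 — characteristic polynomial of 2×2 Sigma:
  det(Sigma - λI) = λ² - trace · λ + det = 0.
  trace = 5 + 18 = 23, det = 5·18 - (-3)² = 81.
Step 2 — discriminant:
  Δ = trace² - 4·det = 529 - 324 = 205.
Step 3 — eigenvalues:
  λ = (trace ± √Δ)/2 = (23 ± 14.3178)/2,
  λ_1 = 18.6589,  λ_2 = 4.3411.

Step 4 — unit eigenvector for λ_1: solve (Sigma - λ_1 I)v = 0. First row:
  (5 - 18.6589)·v_x + (-3)·v_y = 0, i.e. (-13.6589)·v_x + (-3)·v_y = 0,
  so v ∝ (b, λ_1 - a) = (-3, 13.6589); multiply by -1 so the first entry is positive: u = (3, -13.6589).
  ||u|| = √((3)² + (-13.6589)²) = √(195.5658) ≈ 13.9845,
  v_1 = u/||u|| ≈ (0.2145, -0.9767) (||v_1|| = 1).

λ_1 = 18.6589,  λ_2 = 4.3411;  v_1 ≈ (0.2145, -0.9767)


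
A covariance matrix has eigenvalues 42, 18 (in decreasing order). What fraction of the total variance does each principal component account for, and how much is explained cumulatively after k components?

Step 1 — total variance = trace(Sigma) = Σ λ_i = 42 + 18 = 60.

Step 2 — fraction explained by component i = λ_i / Σ λ:
  PC1: 42/60 = 0.7
  PC2: 18/60 = 0.3

Step 3 — cumulative fraction after k components = (λ_1 + ... + λ_k) / Σ λ:
  k = 1: 42/60 = 0.7
  k = 2: (42 + 18)/60 = 60/60 = 1

Summary (fraction, with percent):

explained: PC1 0.7 (70%), PC2 0.3 (30%);  cumulative: 0.7, 1


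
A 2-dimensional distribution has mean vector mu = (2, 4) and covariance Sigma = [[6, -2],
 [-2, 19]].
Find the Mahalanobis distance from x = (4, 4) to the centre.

Step 1 — centre the observation: (x - mu) = (2, 0).

Step 2 — invert Sigma. det(Sigma) = 6·19 - (-2)² = 110.
  Sigma^{-1} = (1/det) · [[d, -b], [-b, a]] = [[0.1727, 0.0182],
 [0.0182, 0.0545]].

Step 3 — form the quadratic (x - mu)^T · Sigma^{-1} · (x - mu):
  Sigma^{-1} · (x - mu) = (0.3455, 0.0364).
  (x - mu)^T · [Sigma^{-1} · (x - mu)] = (2)·(0.3455) + (0)·(0.0364) = 0.6909.

Step 4 — take square root: d = √(0.6909) ≈ 0.8312.

d(x, mu) = √(0.6909) ≈ 0.8312


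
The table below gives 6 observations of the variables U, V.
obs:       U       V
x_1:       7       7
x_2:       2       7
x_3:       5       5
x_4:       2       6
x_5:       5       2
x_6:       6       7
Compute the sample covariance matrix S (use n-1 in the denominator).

Step 1 — column means:
  mean(U) = (7 + 2 + 5 + 2 + 5 + 6) / 6 = 27/6 = 4.5
  mean(V) = (7 + 7 + 5 + 6 + 2 + 7) / 6 = 34/6 = 5.6667

Step 2 — sample covariance S[i,j] = (1/(n-1)) · Σ_k (x_{k,i} - mean_i) · (x_{k,j} - mean_j), with n-1 = 5.
  S[U,U] = ((2.5)·(2.5) + (-2.5)·(-2.5) + (0.5)·(0.5) + (-2.5)·(-2.5) + (0.5)·(0.5) + (1.5)·(1.5)) / 5 = 21.5/5 = 4.3
  S[U,V] = ((2.5)·(1.3333) + (-2.5)·(1.3333) + (0.5)·(-0.6667) + (-2.5)·(0.3333) + (0.5)·(-3.6667) + (1.5)·(1.3333)) / 5 = -1/5 = -0.2
  S[V,V] = ((1.3333)·(1.3333) + (1.3333)·(1.3333) + (-0.6667)·(-0.6667) + (0.3333)·(0.3333) + (-3.6667)·(-3.6667) + (1.3333)·(1.3333)) / 5 = 19.3333/5 = 3.8667

S is symmetric (S[j,i] = S[i,j]). Assembling:

S = [[4.3, -0.2],
 [-0.2, 3.8667]]


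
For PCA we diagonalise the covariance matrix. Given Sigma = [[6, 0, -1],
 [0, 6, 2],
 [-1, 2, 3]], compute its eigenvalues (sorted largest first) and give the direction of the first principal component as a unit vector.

Step 1 — characteristic polynomial p(λ) = det(λI - Sigma) = λ³ - tr·λ² + c_1·λ - det, where tr = trace, c_1 = sum of the principal 2×2 minors, det = det(Sigma):
  tr = 6 + 6 + 3 = 15,
  c_1 = (6·6 - (0)²) + (6·3 - (-1)²) + (6·3 - (2)²) = 36 + 17 + 14 = 67,
  det = 6·(6·3 - (2)²) - (0)·((0)·3 - (2)·(-1)) + (-1)·((0)·(2) - 6·(-1)) = 6·(14) - (0)·(2) + (-1)·(6) = 78.
  So p(λ) = λ³ - 15λ² + 67λ - 78.
Step 2 — look for an integer root (rational root theorem: any rational root is an integer divisor of 78). Testing λ = 6:
  p(6) = 216 - 540 + 402 - 78 = 0  ✓
  Dividing out (λ - 6): p(λ) = (λ - 6)(λ² - 9λ + 13).
Step 3 — remaining eigenvalues from the quadratic λ² - 9λ + 13 = 0:
  Δ = 9² - 4·13 = 81 - 52 = 29,  λ = (9 ± √29)/2 = (9 ± 5.3852)/2 ≈ 7.1926 or 1.8074.
  Sorted: λ_1 = 7.1926,  λ_2 = 6,  λ_3 = 1.8074  (check: sum = 15 = tr ✓).

Step 4 — unit eigenvector for λ_1 ≈ 7.1926: v spans the null space of (Sigma - λ_1 I), whose rows are
  r_1 = (-1.1926, 0, -1),  r_2 = (0, -1.1926, 2),  r_3 = (-1, 2, -4.1926).
  v is orthogonal to every row, so take v ∝ r_1 × r_2 = ((0)·(2) - (-1)·(-1.1926), (-1)·(0) - (-1.1926)·(2), (-1.1926)·(-1.1926) - (0)·(0)) ≈ (-1.1926, 2.3852, 1.4223).
  Rescale (multiply by -1 so the first nonzero entry is positive): u = (1.1926, -2.3852, -1.4223).
  ||u|| = √((1.1926)² + (-2.3852)² + (-1.4223)²) = √(9.1341) ≈ 3.0223,  v_1 = u/||u|| ≈ (0.3946, -0.7892, -0.4706) (||v_1|| = 1).

λ_1 = 7.1926,  λ_2 = 6,  λ_3 = 1.8074;  v_1 ≈ (0.3946, -0.7892, -0.4706)


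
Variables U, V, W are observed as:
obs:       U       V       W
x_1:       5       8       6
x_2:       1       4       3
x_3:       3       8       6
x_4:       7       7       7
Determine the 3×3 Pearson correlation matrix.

Step 1 — column means:
  mean(U) = (5 + 1 + 3 + 7) / 4 = 16/4 = 4
  mean(V) = (8 + 4 + 8 + 7) / 4 = 27/4 = 6.75
  mean(W) = (6 + 3 + 6 + 7) / 4 = 22/4 = 5.5

Step 2 — sample variances and covariances s[i,j] = (1/(n-1)) · Σ_k (x_{k,i} - mean_i) · (x_{k,j} - mean_j), with n-1 = 3:
  s[U,U] = ((1)·(1) + (-3)·(-3) + (-1)·(-1) + (3)·(3)) / 3 = 20/3 = 6.6667
  s[U,V] = ((1)·(1.25) + (-3)·(-2.75) + (-1)·(1.25) + (3)·(0.25)) / 3 = 9/3 = 3
  s[U,W] = ((1)·(0.5) + (-3)·(-2.5) + (-1)·(0.5) + (3)·(1.5)) / 3 = 12/3 = 4
  s[V,V] = ((1.25)·(1.25) + (-2.75)·(-2.75) + (1.25)·(1.25) + (0.25)·(0.25)) / 3 = 10.75/3 = 3.5833
  s[V,W] = ((1.25)·(0.5) + (-2.75)·(-2.5) + (1.25)·(0.5) + (0.25)·(1.5)) / 3 = 8.5/3 = 2.8333
  s[W,W] = ((0.5)·(0.5) + (-2.5)·(-2.5) + (0.5)·(0.5) + (1.5)·(1.5)) / 3 = 9/3 = 3
  Sample standard deviations s_i = √(s[i,i]):
  s(U) = √(6.6667) = 2.582
  s(V) = √(3.5833) = 1.893
  s(W) = √(3) = 1.7321

Step 3 — r_{ij} = s_{ij} / (s_i · s_j):
  r[U,U] = 1 (diagonal).
  r[U,V] = 3 / (2.582 · 1.893) = 3 / 4.8876 = 0.6138
  r[U,W] = 4 / (2.582 · 1.7321) = 4 / 4.4721 = 0.8944
  r[V,V] = 1 (diagonal).
  r[V,W] = 2.8333 / (1.893 · 1.7321) = 2.8333 / 3.2787 = 0.8642
  r[W,W] = 1 (diagonal).

R is symmetric with unit diagonal. Assembling:

R = [[1, 0.6138, 0.8944],
 [0.6138, 1, 0.8642],
 [0.8944, 0.8642, 1]]


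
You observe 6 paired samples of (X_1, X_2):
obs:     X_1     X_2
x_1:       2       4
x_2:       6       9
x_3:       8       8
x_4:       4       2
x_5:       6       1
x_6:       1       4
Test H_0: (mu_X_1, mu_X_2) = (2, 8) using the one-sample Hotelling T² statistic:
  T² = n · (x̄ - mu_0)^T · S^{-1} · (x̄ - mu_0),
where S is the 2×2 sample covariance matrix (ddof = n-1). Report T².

Step 1 — sample mean vector:
  mean(X_1) = (2 + 6 + 8 + 4 + 6 + 1) / 6 = 27/6 = 4.5
  mean(X_2) = (4 + 9 + 8 + 2 + 1 + 4) / 6 = 28/6 = 4.6667
  x̄ = (4.5, 4.6667),  deviation x̄ - mu_0 = (4.5, 4.6667) - (2, 8) = (2.5, -3.3333).

Step 2 — sample covariance matrix, S[i,j] = (1/(n-1)) · Σ_k (x_{k,i} - mean_i) · (x_{k,j} - mean_j), divisor n-1 = 5:
  S[X_1,X_1] = ((-2.5)·(-2.5) + (1.5)·(1.5) + (3.5)·(3.5) + (-0.5)·(-0.5) + (1.5)·(1.5) + (-3.5)·(-3.5)) / 5 = 35.5/5 = 7.1
  S[X_1,X_2] = ((-2.5)·(-0.6667) + (1.5)·(4.3333) + (3.5)·(3.3333) + (-0.5)·(-2.6667) + (1.5)·(-3.6667) + (-3.5)·(-0.6667)) / 5 = 18/5 = 3.6
  S[X_2,X_2] = ((-0.6667)·(-0.6667) + (4.3333)·(4.3333) + (3.3333)·(3.3333) + (-2.6667)·(-2.6667) + (-3.6667)·(-3.6667) + (-0.6667)·(-0.6667)) / 5 = 51.3333/5 = 10.2667
  S = [[7.1, 3.6],
 [3.6, 10.2667]].

Step 3 — invert S. det(S) = 7.1·10.2667 - (3.6)² = 59.9333.
  S^{-1} = (1/det) · [[d, -b], [-b, a]] = [[0.1713, -0.0601],
 [-0.0601, 0.1185]].

Step 4 — quadratic form (x̄ - mu_0)^T · S^{-1} · (x̄ - mu_0):
  S^{-1} · (x̄ - mu_0) = (0.6285, -0.5451),
  (x̄ - mu_0)^T · [...] = (2.5)·(0.6285) + (-3.3333)·(-0.5451) = 3.388.

Step 5 — scale by n: T² = 6 · 3.388 = 20.3281.

T² ≈ 20.3281


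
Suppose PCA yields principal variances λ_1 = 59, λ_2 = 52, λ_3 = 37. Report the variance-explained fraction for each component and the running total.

Step 1 — total variance = trace(Sigma) = Σ λ_i = 59 + 52 + 37 = 148.

Step 2 — fraction explained by component i = λ_i / Σ λ:
  PC1: 59/148 = 0.3986
  PC2: 52/148 = 0.3514
  PC3: 37/148 = 0.25

Step 3 — cumulative fraction after k components = (λ_1 + ... + λ_k) / Σ λ:
  k = 1: 59/148 = 0.3986
  k = 2: (59 + 52)/148 = 111/148 = 0.75
  k = 3: (59 + 52 + 37)/148 = 148/148 = 1

Summary (fraction, with percent):

explained: PC1 0.3986 (39.86%), PC2 0.3514 (35.14%), PC3 0.25 (25%);  cumulative: 0.3986, 0.75, 1


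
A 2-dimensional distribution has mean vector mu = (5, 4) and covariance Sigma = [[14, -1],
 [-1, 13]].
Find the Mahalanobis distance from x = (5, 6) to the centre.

Step 1 — centre the observation: (x - mu) = (0, 2).

Step 2 — invert Sigma. det(Sigma) = 14·13 - (-1)² = 181.
  Sigma^{-1} = (1/det) · [[d, -b], [-b, a]] = [[0.0718, 0.0055],
 [0.0055, 0.0773]].

Step 3 — form the quadratic (x - mu)^T · Sigma^{-1} · (x - mu):
  Sigma^{-1} · (x - mu) = (0.011, 0.1547).
  (x - mu)^T · [Sigma^{-1} · (x - mu)] = (0)·(0.011) + (2)·(0.1547) = 0.3094.

Step 4 — take square root: d = √(0.3094) ≈ 0.5562.

d(x, mu) = √(0.3094) ≈ 0.5562


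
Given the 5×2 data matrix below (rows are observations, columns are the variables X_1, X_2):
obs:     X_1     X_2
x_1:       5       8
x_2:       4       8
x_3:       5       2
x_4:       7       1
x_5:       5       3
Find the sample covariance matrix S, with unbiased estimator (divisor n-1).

Step 1 — column means:
  mean(X_1) = (5 + 4 + 5 + 7 + 5) / 5 = 26/5 = 5.2
  mean(X_2) = (8 + 8 + 2 + 1 + 3) / 5 = 22/5 = 4.4

Step 2 — sample covariance S[i,j] = (1/(n-1)) · Σ_k (x_{k,i} - mean_i) · (x_{k,j} - mean_j), with n-1 = 4.
  S[X_1,X_1] = ((-0.2)·(-0.2) + (-1.2)·(-1.2) + (-0.2)·(-0.2) + (1.8)·(1.8) + (-0.2)·(-0.2)) / 4 = 4.8/4 = 1.2
  S[X_1,X_2] = ((-0.2)·(3.6) + (-1.2)·(3.6) + (-0.2)·(-2.4) + (1.8)·(-3.4) + (-0.2)·(-1.4)) / 4 = -10.4/4 = -2.6
  S[X_2,X_2] = ((3.6)·(3.6) + (3.6)·(3.6) + (-2.4)·(-2.4) + (-3.4)·(-3.4) + (-1.4)·(-1.4)) / 4 = 45.2/4 = 11.3

S is symmetric (S[j,i] = S[i,j]). Assembling:

S = [[1.2, -2.6],
 [-2.6, 11.3]]


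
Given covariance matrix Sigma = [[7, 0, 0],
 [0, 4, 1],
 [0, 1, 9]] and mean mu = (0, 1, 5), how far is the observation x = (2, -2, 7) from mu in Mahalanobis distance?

Step 1 — centre the observation: (x - mu) = (2, -3, 2).

Step 2 — invert Sigma (cofactor / det for 3×3, or solve directly):
  Sigma^{-1} = [[0.1429, 0, 0],
 [0, 0.2571, -0.0286],
 [0, -0.0286, 0.1143]].

Step 3 — form the quadratic (x - mu)^T · Sigma^{-1} · (x - mu):
  Sigma^{-1} · (x - mu) = (0.2857, -0.8286, 0.3143).
  (x - mu)^T · [Sigma^{-1} · (x - mu)] = (2)·(0.2857) + (-3)·(-0.8286) + (2)·(0.3143) = 3.6857.

Step 4 — take square root: d = √(3.6857) ≈ 1.9198.

d(x, mu) = √(3.6857) ≈ 1.9198


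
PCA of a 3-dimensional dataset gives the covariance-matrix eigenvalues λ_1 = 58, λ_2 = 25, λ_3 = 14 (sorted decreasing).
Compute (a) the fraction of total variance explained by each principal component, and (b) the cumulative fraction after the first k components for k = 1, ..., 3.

Step 1 — total variance = trace(Sigma) = Σ λ_i = 58 + 25 + 14 = 97.

Step 2 — fraction explained by component i = λ_i / Σ λ:
  PC1: 58/97 = 0.5979
  PC2: 25/97 = 0.2577
  PC3: 14/97 = 0.1443

Step 3 — cumulative fraction after k components = (λ_1 + ... + λ_k) / Σ λ:
  k = 1: 58/97 = 0.5979
  k = 2: (58 + 25)/97 = 83/97 = 0.8557
  k = 3: (58 + 25 + 14)/97 = 97/97 = 1

Summary (fraction, with percent):

explained: PC1 0.5979 (59.79%), PC2 0.2577 (25.77%), PC3 0.1443 (14.43%);  cumulative: 0.5979, 0.8557, 1


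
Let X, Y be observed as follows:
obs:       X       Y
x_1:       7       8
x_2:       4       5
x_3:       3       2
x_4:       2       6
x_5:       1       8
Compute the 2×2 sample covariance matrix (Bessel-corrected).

Step 1 — column means:
  mean(X) = (7 + 4 + 3 + 2 + 1) / 5 = 17/5 = 3.4
  mean(Y) = (8 + 5 + 2 + 6 + 8) / 5 = 29/5 = 5.8

Step 2 — sample covariance S[i,j] = (1/(n-1)) · Σ_k (x_{k,i} - mean_i) · (x_{k,j} - mean_j), with n-1 = 4.
  S[X,X] = ((3.6)·(3.6) + (0.6)·(0.6) + (-0.4)·(-0.4) + (-1.4)·(-1.4) + (-2.4)·(-2.4)) / 4 = 21.2/4 = 5.3
  S[X,Y] = ((3.6)·(2.2) + (0.6)·(-0.8) + (-0.4)·(-3.8) + (-1.4)·(0.2) + (-2.4)·(2.2)) / 4 = 3.4/4 = 0.85
  S[Y,Y] = ((2.2)·(2.2) + (-0.8)·(-0.8) + (-3.8)·(-3.8) + (0.2)·(0.2) + (2.2)·(2.2)) / 4 = 24.8/4 = 6.2

S is symmetric (S[j,i] = S[i,j]). Assembling:

S = [[5.3, 0.85],
 [0.85, 6.2]]


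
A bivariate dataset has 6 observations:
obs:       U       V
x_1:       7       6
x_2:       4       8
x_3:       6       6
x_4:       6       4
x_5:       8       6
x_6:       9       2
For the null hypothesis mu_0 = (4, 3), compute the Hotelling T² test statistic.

Step 1 — sample mean vector:
  mean(U) = (7 + 4 + 6 + 6 + 8 + 9) / 6 = 40/6 = 6.6667
  mean(V) = (6 + 8 + 6 + 4 + 6 + 2) / 6 = 32/6 = 5.3333
  x̄ = (6.6667, 5.3333),  deviation x̄ - mu_0 = (6.6667, 5.3333) - (4, 3) = (2.6667, 2.3333).

Step 2 — sample covariance matrix, S[i,j] = (1/(n-1)) · Σ_k (x_{k,i} - mean_i) · (x_{k,j} - mean_j), divisor n-1 = 5:
  S[U,U] = ((0.3333)·(0.3333) + (-2.6667)·(-2.6667) + (-0.6667)·(-0.6667) + (-0.6667)·(-0.6667) + (1.3333)·(1.3333) + (2.3333)·(2.3333)) / 5 = 15.3333/5 = 3.0667
  S[U,V] = ((0.3333)·(0.6667) + (-2.6667)·(2.6667) + (-0.6667)·(0.6667) + (-0.6667)·(-1.3333) + (1.3333)·(0.6667) + (2.3333)·(-3.3333)) / 5 = -13.3333/5 = -2.6667
  S[V,V] = ((0.6667)·(0.6667) + (2.6667)·(2.6667) + (0.6667)·(0.6667) + (-1.3333)·(-1.3333) + (0.6667)·(0.6667) + (-3.3333)·(-3.3333)) / 5 = 21.3333/5 = 4.2667
  S = [[3.0667, -2.6667],
 [-2.6667, 4.2667]].

Step 3 — invert S. det(S) = 3.0667·4.2667 - (-2.6667)² = 5.9733.
  S^{-1} = (1/det) · [[d, -b], [-b, a]] = [[0.7143, 0.4464],
 [0.4464, 0.5134]].

Step 4 — quadratic form (x̄ - mu_0)^T · S^{-1} · (x̄ - mu_0):
  S^{-1} · (x̄ - mu_0) = (2.9464, 2.3884),
  (x̄ - mu_0)^T · [...] = (2.6667)·(2.9464) + (2.3333)·(2.3884) = 13.4301.

Step 5 — scale by n: T² = 6 · 13.4301 = 80.5804.

T² ≈ 80.5804
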